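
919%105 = 79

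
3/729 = 1/243=0.00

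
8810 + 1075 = 9885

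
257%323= 257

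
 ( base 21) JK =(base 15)1ce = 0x1a3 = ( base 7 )1136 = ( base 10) 419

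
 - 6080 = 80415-86495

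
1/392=1/392 = 0.00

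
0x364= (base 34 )pi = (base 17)301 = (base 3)1012011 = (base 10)868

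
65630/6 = 32815/3 = 10938.33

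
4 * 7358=29432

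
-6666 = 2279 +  - 8945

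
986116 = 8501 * 116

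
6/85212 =1/14202 = 0.00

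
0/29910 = 0 = 0.00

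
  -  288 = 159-447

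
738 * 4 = 2952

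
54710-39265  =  15445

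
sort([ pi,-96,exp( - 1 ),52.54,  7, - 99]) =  [ - 99,  -  96,  exp( - 1) , pi,7, 52.54]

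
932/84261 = 932/84261=0.01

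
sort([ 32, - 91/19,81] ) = [-91/19, 32 , 81]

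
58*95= 5510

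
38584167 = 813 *47459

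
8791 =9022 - 231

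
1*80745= 80745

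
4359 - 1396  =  2963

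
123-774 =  - 651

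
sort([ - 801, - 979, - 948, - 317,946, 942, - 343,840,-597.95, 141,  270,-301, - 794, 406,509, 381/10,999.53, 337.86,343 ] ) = [ - 979, - 948, - 801, - 794, - 597.95,  -  343, - 317, -301, 381/10,141, 270, 337.86,343, 406,509, 840, 942, 946, 999.53 ] 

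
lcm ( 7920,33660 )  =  134640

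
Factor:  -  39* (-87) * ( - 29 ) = -98397 = - 3^2*13^1*29^2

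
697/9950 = 697/9950=0.07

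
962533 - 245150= 717383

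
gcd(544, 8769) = 1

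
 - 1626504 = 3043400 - 4669904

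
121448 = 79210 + 42238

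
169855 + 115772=285627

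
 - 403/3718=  - 31/286 = - 0.11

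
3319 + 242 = 3561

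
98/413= 14/59 =0.24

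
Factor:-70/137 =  - 2^1*5^1 * 7^1*137^( - 1)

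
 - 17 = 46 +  - 63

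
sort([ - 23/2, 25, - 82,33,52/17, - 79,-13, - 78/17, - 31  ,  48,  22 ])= [  -  82,-79, - 31, - 13,-23/2  , - 78/17, 52/17,22,25, 33, 48]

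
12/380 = 3/95 =0.03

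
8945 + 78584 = 87529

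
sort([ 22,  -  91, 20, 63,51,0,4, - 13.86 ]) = [ - 91,-13.86,0,4,20,22, 51,63] 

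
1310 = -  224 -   -  1534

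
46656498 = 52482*889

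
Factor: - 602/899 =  - 2^1 * 7^1*29^( - 1)*31^(- 1) * 43^1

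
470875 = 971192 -500317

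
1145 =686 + 459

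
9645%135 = 60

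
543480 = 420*1294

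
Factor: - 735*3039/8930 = -446733/1786= -  2^(  -  1)*3^2*7^2*19^(-1 )*47^( - 1)*1013^1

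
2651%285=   86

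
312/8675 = 312/8675 = 0.04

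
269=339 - 70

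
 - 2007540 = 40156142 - 42163682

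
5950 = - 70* ( - 85)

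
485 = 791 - 306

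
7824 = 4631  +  3193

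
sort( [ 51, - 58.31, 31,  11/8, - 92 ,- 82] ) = [ -92, - 82 , - 58.31,  11/8,  31, 51 ] 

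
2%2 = 0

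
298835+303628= 602463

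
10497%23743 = 10497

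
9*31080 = 279720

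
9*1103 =9927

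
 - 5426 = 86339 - 91765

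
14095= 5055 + 9040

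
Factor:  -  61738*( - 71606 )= 2^2 * 30869^1*35803^1 = 4420811228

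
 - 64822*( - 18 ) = 1166796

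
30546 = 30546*1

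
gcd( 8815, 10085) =5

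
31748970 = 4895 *6486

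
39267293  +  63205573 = 102472866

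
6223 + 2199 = 8422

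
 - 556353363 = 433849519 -990202882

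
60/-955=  - 1+179/191 = - 0.06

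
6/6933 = 2/2311   =  0.00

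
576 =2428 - 1852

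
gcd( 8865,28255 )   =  5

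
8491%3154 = 2183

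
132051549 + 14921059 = 146972608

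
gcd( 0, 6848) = 6848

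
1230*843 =1036890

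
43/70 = 43/70 = 0.61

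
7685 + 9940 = 17625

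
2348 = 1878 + 470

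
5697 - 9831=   -  4134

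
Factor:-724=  - 2^2*181^1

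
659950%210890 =27280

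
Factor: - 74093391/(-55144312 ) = 2^ ( - 3) * 3^2*29^(  -  1)*167^1 * 49297^1*237691^( - 1) 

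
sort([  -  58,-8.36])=[ - 58, - 8.36]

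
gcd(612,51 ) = 51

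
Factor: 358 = 2^1 * 179^1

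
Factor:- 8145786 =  - 2^1*3^1*11^1 * 83^1 * 1487^1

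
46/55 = 46/55= 0.84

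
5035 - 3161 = 1874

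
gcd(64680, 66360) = 840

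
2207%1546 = 661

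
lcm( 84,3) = 84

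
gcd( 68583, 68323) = 1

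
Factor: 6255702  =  2^1*3^2*347539^1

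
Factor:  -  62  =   - 2^1*31^1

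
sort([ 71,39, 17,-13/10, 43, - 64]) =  [ - 64, - 13/10,17, 39,43,71 ]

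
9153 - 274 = 8879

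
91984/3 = 91984/3= 30661.33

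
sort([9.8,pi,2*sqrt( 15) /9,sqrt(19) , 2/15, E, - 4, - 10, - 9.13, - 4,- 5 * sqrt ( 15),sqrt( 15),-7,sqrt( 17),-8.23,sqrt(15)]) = [ - 5 * sqrt( 15 ) ,-10,-9.13,- 8.23,- 7, - 4, - 4,2/15,2*sqrt( 15)/9, E, pi,sqrt( 15),sqrt( 15), sqrt(17 ),sqrt( 19 ),9.8]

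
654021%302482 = 49057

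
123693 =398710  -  275017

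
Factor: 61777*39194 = 2421287738 = 2^1*163^1*379^1*19597^1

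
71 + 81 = 152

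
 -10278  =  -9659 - 619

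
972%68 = 20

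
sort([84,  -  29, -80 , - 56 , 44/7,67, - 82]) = [ - 82, - 80,-56 , - 29,44/7, 67, 84 ] 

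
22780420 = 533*42740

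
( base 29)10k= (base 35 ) OL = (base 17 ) 2GB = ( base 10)861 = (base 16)35D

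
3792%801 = 588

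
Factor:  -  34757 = -34757^1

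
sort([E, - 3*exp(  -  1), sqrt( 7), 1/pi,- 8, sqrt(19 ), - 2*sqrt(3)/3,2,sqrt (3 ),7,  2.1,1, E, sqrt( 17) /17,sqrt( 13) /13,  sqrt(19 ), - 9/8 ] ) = [ - 8, - 2*sqrt( 3)/3, - 9/8,  -  3*exp( - 1), sqrt ( 17 )/17, sqrt( 13)/13, 1/pi, 1, sqrt(3),2, 2.1 , sqrt(7), E, E,sqrt( 19 ), sqrt (19),7] 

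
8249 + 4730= 12979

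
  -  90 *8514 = - 766260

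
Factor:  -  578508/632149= - 852/931 = -2^2*3^1*7^( - 2)*19^(  -  1)*71^1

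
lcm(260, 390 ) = 780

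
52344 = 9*5816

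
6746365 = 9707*695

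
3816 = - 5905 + 9721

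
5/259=5/259 = 0.02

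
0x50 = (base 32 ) 2G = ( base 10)80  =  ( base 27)2Q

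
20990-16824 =4166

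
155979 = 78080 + 77899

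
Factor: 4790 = 2^1*5^1*479^1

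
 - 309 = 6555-6864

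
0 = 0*6578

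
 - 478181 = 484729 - 962910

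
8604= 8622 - 18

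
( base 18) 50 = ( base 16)5a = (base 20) 4A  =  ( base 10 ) 90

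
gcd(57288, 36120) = 168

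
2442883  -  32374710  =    -  29931827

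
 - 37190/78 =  - 18595/39=- 476.79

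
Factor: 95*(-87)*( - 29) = 3^1 * 5^1*19^1*29^2 =239685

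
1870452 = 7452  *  251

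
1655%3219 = 1655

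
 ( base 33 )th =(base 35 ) RT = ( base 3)1100002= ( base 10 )974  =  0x3ce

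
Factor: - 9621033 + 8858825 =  - 762208 = - 2^5 * 23819^1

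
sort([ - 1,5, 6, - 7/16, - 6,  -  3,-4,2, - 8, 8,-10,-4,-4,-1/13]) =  [ - 10, - 8,  -  6, - 4,-4, - 4, - 3, - 1,-7/16,-1/13, 2, 5, 6,8]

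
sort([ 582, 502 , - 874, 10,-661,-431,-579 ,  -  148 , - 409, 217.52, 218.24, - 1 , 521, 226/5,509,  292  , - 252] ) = [  -  874, - 661, -579, -431, - 409, - 252 ,  -  148, - 1 , 10,226/5  ,  217.52,218.24 , 292,502, 509,521 , 582] 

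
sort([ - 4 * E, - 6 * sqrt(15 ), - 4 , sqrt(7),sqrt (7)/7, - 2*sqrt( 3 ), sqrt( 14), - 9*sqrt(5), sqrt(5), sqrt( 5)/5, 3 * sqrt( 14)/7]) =[ - 6*sqrt(15) , - 9 *sqrt(5 ) , - 4*E, - 4 , - 2*sqrt( 3 ),sqrt(7 )/7,sqrt( 5)/5 , 3 * sqrt(14) /7, sqrt(5),  sqrt( 7),sqrt(14)]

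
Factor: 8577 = 3^2*953^1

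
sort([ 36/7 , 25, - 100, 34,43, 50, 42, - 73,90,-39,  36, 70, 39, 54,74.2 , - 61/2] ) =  [ - 100, - 73, - 39, - 61/2, 36/7 , 25  ,  34, 36, 39 , 42,  43, 50, 54, 70, 74.2, 90]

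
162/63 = 18/7 = 2.57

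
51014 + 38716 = 89730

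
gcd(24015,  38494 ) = 1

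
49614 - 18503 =31111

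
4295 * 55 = 236225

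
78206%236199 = 78206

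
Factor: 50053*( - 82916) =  - 2^2*19^1*1091^1*50053^1 = - 4150194548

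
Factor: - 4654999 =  - 1447^1*3217^1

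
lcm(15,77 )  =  1155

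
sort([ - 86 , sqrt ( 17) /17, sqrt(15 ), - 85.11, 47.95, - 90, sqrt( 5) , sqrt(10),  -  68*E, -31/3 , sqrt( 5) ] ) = [ - 68 * E, - 90,-86,-85.11 , - 31/3, sqrt( 17)/17,  sqrt ( 5), sqrt( 5 ), sqrt(10 ), sqrt( 15), 47.95]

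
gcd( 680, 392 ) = 8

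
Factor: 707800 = 2^3 * 5^2 * 3539^1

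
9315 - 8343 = 972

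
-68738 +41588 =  - 27150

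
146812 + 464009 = 610821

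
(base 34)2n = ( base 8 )133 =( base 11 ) 83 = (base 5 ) 331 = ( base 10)91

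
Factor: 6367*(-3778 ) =  -  2^1* 1889^1*6367^1= - 24054526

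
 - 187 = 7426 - 7613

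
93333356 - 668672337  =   - 575338981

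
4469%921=785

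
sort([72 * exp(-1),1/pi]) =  [ 1/pi, 72*exp(- 1)]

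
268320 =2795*96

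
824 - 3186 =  - 2362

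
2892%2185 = 707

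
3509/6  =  3509/6 = 584.83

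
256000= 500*512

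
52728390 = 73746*715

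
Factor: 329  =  7^1*47^1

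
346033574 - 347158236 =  - 1124662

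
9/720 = 1/80=0.01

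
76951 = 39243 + 37708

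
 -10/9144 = -1+4567/4572 = - 0.00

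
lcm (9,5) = 45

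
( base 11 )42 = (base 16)2e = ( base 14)34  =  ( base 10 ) 46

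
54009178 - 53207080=802098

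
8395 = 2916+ 5479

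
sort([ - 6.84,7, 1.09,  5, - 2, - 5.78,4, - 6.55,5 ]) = [ - 6.84, - 6.55, - 5.78, - 2,1.09,4, 5,5,7 ]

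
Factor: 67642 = 2^1*31^1*1091^1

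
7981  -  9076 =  - 1095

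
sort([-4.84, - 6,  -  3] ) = [ - 6, - 4.84, - 3]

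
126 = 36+90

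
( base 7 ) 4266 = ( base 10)1518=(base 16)5EE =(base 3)2002020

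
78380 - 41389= 36991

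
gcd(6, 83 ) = 1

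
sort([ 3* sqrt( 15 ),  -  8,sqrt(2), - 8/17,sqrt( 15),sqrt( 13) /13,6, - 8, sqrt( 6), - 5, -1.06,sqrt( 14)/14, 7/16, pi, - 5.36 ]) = [- 8, - 8, -5.36,-5,  -  1.06,  -  8/17,sqrt( 14)/14,  sqrt( 13)/13,7/16, sqrt (2), sqrt( 6), pi , sqrt ( 15) , 6, 3 * sqrt( 15)] 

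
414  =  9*46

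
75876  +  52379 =128255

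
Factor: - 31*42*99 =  - 128898=- 2^1*3^3 * 7^1*11^1 * 31^1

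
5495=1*5495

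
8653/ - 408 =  - 22 + 19/24 =- 21.21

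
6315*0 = 0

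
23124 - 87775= - 64651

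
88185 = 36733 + 51452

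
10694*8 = 85552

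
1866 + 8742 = 10608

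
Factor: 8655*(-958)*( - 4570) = 37892109300  =  2^2*3^1*5^2*457^1*479^1*577^1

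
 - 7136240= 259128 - 7395368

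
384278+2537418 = 2921696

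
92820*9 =835380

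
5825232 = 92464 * 63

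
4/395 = 4/395=0.01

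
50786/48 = 1058 + 1/24= 1058.04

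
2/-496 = -1+247/248 =- 0.00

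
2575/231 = 2575/231 = 11.15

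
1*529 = 529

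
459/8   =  459/8 = 57.38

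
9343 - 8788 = 555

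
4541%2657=1884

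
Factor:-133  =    -  7^1*19^1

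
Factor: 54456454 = 2^1*13^1*179^1*11701^1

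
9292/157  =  9292/157 = 59.18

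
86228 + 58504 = 144732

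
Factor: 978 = 2^1*3^1  *  163^1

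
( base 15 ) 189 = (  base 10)354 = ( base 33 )ao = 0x162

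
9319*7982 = 74384258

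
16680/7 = 16680/7 = 2382.86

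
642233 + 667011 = 1309244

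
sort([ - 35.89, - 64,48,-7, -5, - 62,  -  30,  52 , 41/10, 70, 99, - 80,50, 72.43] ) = [ - 80, - 64, - 62, - 35.89, -30,  -  7,-5, 41/10,48,  50, 52,70,  72.43,99]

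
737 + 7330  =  8067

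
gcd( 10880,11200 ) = 320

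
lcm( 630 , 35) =630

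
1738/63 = 1738/63= 27.59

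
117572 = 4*29393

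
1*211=211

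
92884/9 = 10320 + 4/9   =  10320.44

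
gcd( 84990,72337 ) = 1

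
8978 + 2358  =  11336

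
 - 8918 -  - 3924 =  - 4994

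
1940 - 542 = 1398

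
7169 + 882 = 8051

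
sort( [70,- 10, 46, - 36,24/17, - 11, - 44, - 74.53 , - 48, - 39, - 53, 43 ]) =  [ - 74.53, - 53, - 48, - 44, - 39, - 36,- 11, - 10, 24/17 , 43,  46,70 ]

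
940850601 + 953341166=1894191767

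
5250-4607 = 643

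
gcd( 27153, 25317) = 9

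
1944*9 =17496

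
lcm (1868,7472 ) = 7472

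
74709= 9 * 8301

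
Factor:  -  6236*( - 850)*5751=2^3*3^4*5^2*17^1 * 71^1*1559^1 = 30483750600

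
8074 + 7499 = 15573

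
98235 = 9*10915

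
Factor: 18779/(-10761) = - 3^(- 1)*17^( - 1)*89^1= - 89/51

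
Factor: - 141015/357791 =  - 3^1 * 5^1 * 17^1*647^( - 1) = - 255/647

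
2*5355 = 10710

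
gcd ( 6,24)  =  6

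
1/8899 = 1/8899= 0.00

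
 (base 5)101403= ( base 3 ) 11121012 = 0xd19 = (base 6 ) 23305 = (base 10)3353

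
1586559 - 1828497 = -241938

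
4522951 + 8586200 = 13109151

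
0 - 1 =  - 1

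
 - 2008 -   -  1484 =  - 524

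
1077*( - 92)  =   - 99084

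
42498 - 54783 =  - 12285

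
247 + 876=1123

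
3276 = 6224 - 2948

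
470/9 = 52  +  2/9 = 52.22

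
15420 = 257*60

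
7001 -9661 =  - 2660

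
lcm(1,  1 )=1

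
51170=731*70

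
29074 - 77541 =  - 48467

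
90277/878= 102  +  721/878 = 102.82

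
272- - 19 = 291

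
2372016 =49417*48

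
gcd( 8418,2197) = 1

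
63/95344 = 63/95344 = 0.00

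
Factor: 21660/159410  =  114/839 = 2^1 * 3^1*19^1*839^(  -  1)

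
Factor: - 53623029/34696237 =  - 3^1*17874343^1*34696237^(-1 ) 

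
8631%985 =751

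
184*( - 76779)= - 14127336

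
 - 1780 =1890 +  - 3670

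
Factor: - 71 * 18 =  - 1278= - 2^1*3^2*71^1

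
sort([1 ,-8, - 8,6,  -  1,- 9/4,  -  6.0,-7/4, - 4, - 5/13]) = [  -  8, - 8, - 6.0,  -  4, -9/4 , - 7/4, - 1,  -  5/13 , 1,6]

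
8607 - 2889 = 5718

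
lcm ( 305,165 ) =10065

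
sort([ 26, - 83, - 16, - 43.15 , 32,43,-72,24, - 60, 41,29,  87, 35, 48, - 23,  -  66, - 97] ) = [-97, - 83, - 72, - 66, - 60, - 43.15, - 23, - 16 , 24,26, 29, 32, 35, 41, 43,  48,87]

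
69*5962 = 411378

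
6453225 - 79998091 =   -  73544866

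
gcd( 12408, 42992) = 8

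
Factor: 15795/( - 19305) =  - 9/11 = -  3^2 * 11^( - 1) 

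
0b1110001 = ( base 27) 45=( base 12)95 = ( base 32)3h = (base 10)113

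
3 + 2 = 5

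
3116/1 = 3116 = 3116.00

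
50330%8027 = 2168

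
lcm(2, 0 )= 0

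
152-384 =- 232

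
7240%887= 144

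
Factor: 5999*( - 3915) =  - 3^3 * 5^1 *7^1*29^1*857^1 = - 23486085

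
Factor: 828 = 2^2*3^2*23^1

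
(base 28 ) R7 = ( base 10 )763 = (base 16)2FB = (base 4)23323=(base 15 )35D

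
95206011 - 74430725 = 20775286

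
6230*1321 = 8229830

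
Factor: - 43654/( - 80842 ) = 21827/40421 = 13^1*23^1 * 73^1* 83^( - 1)*487^(-1 )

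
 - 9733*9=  - 87597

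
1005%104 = 69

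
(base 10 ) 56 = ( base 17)35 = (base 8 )70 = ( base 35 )1l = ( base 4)320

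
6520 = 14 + 6506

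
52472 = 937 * 56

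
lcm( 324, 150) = 8100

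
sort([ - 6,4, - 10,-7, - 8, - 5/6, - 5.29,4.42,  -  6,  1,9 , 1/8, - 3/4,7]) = [ - 10,-8,  -  7,- 6,  -  6, - 5.29, - 5/6,  -  3/4, 1/8, 1,  4 , 4.42, 7, 9]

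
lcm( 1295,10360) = 10360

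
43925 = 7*6275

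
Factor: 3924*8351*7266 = 2^3*3^3*7^2*109^1*173^1*1193^1 = 238101908184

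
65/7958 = 65/7958= 0.01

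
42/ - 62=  - 1+10/31= - 0.68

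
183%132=51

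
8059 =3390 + 4669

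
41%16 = 9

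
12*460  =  5520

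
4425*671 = 2969175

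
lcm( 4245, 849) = 4245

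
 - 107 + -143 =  - 250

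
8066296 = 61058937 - 52992641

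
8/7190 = 4/3595 = 0.00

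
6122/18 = 340 + 1/9 = 340.11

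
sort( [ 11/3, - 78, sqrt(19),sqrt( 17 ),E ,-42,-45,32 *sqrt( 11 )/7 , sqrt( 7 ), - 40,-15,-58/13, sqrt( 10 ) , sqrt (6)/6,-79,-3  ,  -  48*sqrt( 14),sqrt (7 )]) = [ - 48 * sqrt( 14 ), - 79 ,-78,  -  45, - 42,-40, - 15, - 58/13, - 3,sqrt ( 6 )/6,sqrt( 7 ), sqrt(7),E,sqrt ( 10 ),11/3,sqrt( 17 ),sqrt(19), 32*sqrt ( 11 )/7 ] 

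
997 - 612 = 385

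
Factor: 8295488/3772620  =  2^4*3^( - 2 )*5^( - 1 ) *227^1*571^1 * 20959^( - 1 )= 2073872/943155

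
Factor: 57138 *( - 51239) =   -  2927693982 = - 2^1*3^1*89^1 * 107^1 * 51239^1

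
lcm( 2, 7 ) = 14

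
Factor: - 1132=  - 2^2*283^1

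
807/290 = 2  +  227/290 = 2.78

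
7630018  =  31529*242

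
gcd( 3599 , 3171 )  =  1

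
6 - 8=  - 2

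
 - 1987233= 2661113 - 4648346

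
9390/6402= 1565/1067 = 1.47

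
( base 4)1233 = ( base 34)39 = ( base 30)3L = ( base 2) 1101111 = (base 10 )111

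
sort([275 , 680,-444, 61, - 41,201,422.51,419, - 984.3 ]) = [-984.3, - 444,  -  41,61, 201, 275,419, 422.51, 680 ]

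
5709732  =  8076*707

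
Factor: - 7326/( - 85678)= 3^2*11^1*37^1 * 42839^( - 1) = 3663/42839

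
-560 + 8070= 7510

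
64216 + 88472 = 152688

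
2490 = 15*166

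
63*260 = 16380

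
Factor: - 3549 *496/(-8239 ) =2^4*3^1*11^( - 1 )*13^2*31^1*107^(-1) = 251472/1177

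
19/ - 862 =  - 1 + 843/862 = - 0.02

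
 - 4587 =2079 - 6666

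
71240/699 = 101 + 641/699 = 101.92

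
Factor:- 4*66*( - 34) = 8976 = 2^4*3^1*11^1*17^1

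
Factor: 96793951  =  96793951^1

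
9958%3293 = 79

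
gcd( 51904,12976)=12976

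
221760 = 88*2520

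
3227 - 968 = 2259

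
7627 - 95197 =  - 87570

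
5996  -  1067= 4929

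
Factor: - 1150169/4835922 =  - 2^ ( - 1 ) * 3^( - 1 )*7^( - 1)* 13^( - 1)*29^1*521^ ( - 1)*2333^1 = - 67657/284466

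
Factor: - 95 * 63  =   - 3^2*5^1*7^1*19^1 = - 5985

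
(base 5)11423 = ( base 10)863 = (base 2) 1101011111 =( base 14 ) 459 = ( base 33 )q5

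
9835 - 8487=1348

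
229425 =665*345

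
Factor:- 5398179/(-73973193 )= 1799393/24657731 = 7^( - 2 )*419^(  -  1)*1201^(-1 )*1799393^1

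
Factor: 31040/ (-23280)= - 2^2*3^( - 1) = - 4/3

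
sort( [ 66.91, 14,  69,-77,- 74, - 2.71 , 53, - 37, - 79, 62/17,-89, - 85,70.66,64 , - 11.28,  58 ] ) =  [ - 89,- 85, - 79, - 77,-74,-37, - 11.28, - 2.71,62/17, 14, 53,58,64, 66.91, 69, 70.66 ]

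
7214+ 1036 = 8250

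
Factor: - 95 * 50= - 4750 = - 2^1 * 5^3*19^1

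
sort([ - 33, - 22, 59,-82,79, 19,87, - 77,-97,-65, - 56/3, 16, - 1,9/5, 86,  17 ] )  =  [-97, - 82, - 77,-65,-33 , - 22,-56/3, - 1, 9/5, 16, 17, 19, 59,79, 86,87]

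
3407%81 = 5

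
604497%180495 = 63012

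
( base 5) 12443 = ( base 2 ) 1111100110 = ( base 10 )998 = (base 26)1ca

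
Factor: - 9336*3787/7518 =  - 2^2 * 179^(-1 )*389^1 * 541^1 = - 841796/179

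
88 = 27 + 61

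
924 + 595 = 1519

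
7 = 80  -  73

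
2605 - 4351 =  - 1746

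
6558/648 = 1093/108  =  10.12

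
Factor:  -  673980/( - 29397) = 2^2*5^1*41^( - 1)*47^1 = 940/41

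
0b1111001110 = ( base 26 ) 1bc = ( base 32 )UE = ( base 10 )974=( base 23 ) 1j8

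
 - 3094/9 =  -3094/9 = -343.78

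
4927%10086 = 4927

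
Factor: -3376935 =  - 3^2*5^1*101^1 * 743^1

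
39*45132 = 1760148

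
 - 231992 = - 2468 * 94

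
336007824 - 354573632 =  - 18565808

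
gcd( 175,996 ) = 1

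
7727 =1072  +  6655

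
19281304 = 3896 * 4949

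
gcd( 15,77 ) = 1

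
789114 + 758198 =1547312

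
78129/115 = 679 + 44/115 = 679.38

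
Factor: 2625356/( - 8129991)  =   - 2^2*3^ ( - 1)*131^( - 1)*137^(-1)*151^( - 1)*421^1*1559^1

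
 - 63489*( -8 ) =507912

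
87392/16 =5462 = 5462.00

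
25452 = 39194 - 13742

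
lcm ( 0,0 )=0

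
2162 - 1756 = 406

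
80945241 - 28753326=52191915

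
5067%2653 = 2414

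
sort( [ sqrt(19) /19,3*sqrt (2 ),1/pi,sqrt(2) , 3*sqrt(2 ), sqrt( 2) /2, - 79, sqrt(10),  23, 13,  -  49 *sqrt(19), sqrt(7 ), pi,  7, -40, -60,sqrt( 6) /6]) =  [-49 * sqrt(19 ),-79,-60,-40, sqrt (19) /19,1/pi, sqrt( 6)/6, sqrt( 2) /2, sqrt( 2 ), sqrt( 7 ), pi,sqrt(10 ), 3*sqrt(2 ), 3*sqrt( 2 ) , 7,13, 23 ] 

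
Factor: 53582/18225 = 2^1 *3^ ( - 6) * 5^( - 2 )*73^1 * 367^1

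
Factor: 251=251^1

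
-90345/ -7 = 90345/7 = 12906.43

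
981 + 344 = 1325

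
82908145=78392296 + 4515849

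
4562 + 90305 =94867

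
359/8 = 44+7/8 = 44.88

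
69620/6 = 11603  +  1/3 = 11603.33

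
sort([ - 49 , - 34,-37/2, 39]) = [ - 49, - 34 ,-37/2,  39 ]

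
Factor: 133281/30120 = 2^( - 3 )*3^1 * 5^ (  -  1 ) * 59^1 = 177/40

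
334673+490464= 825137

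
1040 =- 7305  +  8345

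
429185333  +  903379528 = 1332564861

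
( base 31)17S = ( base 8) 2266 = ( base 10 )1206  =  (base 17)42g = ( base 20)306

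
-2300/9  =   -256 + 4/9 = -  255.56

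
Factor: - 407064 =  - 2^3 *3^1 * 7^1*2423^1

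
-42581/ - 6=42581/6   =  7096.83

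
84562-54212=30350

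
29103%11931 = 5241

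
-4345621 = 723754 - 5069375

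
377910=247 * 1530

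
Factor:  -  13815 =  - 3^2*5^1*307^1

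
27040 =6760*4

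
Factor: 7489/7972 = 2^( - 2 )*1993^( - 1 )*7489^1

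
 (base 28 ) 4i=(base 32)42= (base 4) 2002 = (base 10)130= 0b10000010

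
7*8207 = 57449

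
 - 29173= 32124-61297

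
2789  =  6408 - 3619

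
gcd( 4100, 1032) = 4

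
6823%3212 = 399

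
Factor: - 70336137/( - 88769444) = 2^( - 2)*3^1*17^( - 1)*19^(  -  1)*127^ ( - 1)*541^( - 1)*23445379^1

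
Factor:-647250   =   -2^1*3^1* 5^3*863^1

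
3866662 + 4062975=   7929637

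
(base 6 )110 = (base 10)42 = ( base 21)20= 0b101010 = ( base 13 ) 33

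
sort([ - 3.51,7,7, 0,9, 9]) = [ - 3.51,0,7, 7,9, 9 ] 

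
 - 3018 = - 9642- - 6624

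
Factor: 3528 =2^3 * 3^2 * 7^2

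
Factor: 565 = 5^1*113^1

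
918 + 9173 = 10091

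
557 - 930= -373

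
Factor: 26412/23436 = 71/63 =3^( - 2 )*7^(-1) * 71^1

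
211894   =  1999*106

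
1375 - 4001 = -2626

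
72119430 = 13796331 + 58323099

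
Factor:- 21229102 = - 2^1*29^1*366019^1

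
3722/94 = 39 + 28/47  =  39.60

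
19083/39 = 489 + 4/13 = 489.31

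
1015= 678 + 337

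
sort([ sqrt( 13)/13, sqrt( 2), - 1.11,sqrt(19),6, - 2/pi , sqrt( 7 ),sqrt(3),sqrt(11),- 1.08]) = [  -  1.11,-1.08, - 2/pi,sqrt( 13)/13,sqrt( 2),sqrt ( 3 ), sqrt( 7 ), sqrt ( 11), sqrt(19),6]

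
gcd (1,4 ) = 1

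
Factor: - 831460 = -2^2*5^1*7^1*5939^1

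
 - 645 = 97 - 742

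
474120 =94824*5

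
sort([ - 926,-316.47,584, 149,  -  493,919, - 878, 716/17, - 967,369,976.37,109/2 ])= [  -  967, - 926, - 878,- 493,-316.47, 716/17, 109/2,149,369,  584, 919,976.37 ] 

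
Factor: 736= 2^5*23^1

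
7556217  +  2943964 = 10500181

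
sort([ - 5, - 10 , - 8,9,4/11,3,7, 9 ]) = [ - 10, - 8, - 5,4/11,3,7,9,9 ]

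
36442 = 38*959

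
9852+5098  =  14950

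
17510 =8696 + 8814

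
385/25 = 77/5 = 15.40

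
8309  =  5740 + 2569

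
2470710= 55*44922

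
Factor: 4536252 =2^2*3^2 * 7^1*47^1*383^1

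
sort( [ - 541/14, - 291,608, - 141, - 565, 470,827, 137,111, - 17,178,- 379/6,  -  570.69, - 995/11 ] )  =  [ - 570.69, -565, - 291, - 141, - 995/11,- 379/6, - 541/14, - 17, 111,  137,178 , 470,608,827 ] 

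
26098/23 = 1134 + 16/23 =1134.70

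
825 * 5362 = 4423650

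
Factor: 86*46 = 3956 = 2^2*23^1*43^1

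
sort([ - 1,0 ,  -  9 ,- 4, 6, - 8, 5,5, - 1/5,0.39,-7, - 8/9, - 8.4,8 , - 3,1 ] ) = [ - 9, - 8.4, - 8, - 7, - 4, -3,-1, - 8/9, - 1/5, 0 , 0.39, 1, 5, 5, 6, 8]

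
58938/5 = 58938/5 = 11787.60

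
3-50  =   - 47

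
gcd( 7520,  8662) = 2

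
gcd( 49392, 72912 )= 2352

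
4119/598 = 6 + 531/598 = 6.89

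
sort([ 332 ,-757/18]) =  [- 757/18, 332 ]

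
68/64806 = 34/32403 = 0.00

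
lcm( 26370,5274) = 26370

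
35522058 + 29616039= 65138097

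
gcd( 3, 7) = 1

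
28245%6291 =3081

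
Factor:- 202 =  - 2^1*101^1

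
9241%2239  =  285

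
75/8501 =75/8501 = 0.01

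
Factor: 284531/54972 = 559/108 = 2^ ( - 2)*3^( - 3)*13^1*43^1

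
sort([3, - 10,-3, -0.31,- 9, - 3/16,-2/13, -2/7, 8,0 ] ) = [ -10  , -9,-3, - 0.31, - 2/7, - 3/16,  -  2/13, 0, 3, 8] 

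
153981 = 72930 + 81051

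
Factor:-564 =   -  2^2 *3^1*47^1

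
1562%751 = 60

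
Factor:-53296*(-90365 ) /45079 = 4816093040/45079=2^4 * 5^1*11^1* 31^1 * 53^1*61^(-1 ) * 739^( - 1)*3331^1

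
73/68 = 1 + 5/68 = 1.07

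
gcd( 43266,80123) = 1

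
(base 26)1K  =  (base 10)46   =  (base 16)2e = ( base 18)2a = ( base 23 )20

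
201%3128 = 201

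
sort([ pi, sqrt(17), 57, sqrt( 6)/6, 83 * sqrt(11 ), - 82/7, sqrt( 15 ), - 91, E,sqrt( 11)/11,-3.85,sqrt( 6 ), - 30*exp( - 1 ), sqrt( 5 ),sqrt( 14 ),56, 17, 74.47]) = [- 91,- 82/7, - 30*exp( - 1 ),  -  3.85,sqrt( 11)/11,sqrt(6 ) /6, sqrt(5),sqrt(6),E,  pi, sqrt ( 14 ),sqrt(15),sqrt(17), 17,56, 57,74.47, 83*sqrt( 11 ) ]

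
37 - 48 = -11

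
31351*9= 282159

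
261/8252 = 261/8252 = 0.03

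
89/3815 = 89/3815 = 0.02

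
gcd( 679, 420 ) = 7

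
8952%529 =488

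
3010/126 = 215/9 = 23.89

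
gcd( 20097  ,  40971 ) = 21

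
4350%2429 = 1921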